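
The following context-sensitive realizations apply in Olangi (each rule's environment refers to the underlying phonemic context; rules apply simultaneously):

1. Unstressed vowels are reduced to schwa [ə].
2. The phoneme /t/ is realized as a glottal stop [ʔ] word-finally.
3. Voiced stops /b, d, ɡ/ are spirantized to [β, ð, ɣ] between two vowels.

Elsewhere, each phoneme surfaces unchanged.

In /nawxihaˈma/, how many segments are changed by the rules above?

Segments that undergo a rule: /a/ → [ə] (rule 1); /i/ → [ə] (rule 1); /a/ → [ə] (rule 1).
All other segments surface unchanged.

3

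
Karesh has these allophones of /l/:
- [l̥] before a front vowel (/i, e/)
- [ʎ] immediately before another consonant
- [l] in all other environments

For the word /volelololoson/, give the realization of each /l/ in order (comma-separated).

Occurrence 1 (position 3): before a front vowel (/i, e/) → [l̥].
Occurrence 2 (position 5): no conditioning environment matches → elsewhere allophone [l].
Occurrence 3 (position 7): no conditioning environment matches → elsewhere allophone [l].
Occurrence 4 (position 9): no conditioning environment matches → elsewhere allophone [l].

[l̥], [l], [l], [l]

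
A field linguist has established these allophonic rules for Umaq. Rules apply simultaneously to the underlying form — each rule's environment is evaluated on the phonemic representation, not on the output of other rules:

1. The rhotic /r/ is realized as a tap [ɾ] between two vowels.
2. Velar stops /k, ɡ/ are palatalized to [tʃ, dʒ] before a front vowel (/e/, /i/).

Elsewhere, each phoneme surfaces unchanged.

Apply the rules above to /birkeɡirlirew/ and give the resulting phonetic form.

/r/ (between /i/ and /k/): rule 1 targets it, but not between two vowels → unchanged [r].
Rule 2 applies to /k/ (between /r/ and /e/: before a front vowel) → [tʃ].
/ɡ/ (between /e/ and /i/) occurs before a front vowel → [dʒ] by rule 2.
/r/ (between /i/ and /l/): rule 1 targets it, but not between two vowels → unchanged [r].
/r/ (between /i/ and /e/) occurs between two vowels → [ɾ] by rule 1.

[birtʃedʒirliɾew]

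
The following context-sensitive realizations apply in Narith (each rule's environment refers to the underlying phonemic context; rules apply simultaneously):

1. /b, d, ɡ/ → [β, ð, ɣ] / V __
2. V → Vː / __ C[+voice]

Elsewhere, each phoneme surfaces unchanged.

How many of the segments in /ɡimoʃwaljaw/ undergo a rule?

3

Segments that undergo a rule: /i/ → [iː] (rule 2); /a/ → [aː] (rule 2); /a/ → [aː] (rule 2).
All other segments surface unchanged.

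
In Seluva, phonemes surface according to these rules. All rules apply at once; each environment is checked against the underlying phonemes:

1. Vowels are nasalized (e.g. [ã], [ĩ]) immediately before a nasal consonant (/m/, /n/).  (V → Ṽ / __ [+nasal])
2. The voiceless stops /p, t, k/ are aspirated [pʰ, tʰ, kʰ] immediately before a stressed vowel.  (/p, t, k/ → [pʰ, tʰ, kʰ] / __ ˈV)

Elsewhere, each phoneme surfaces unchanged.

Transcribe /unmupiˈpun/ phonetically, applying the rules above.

/u/ (word-initial) occurs before a nasal consonant → [ũ] by rule 1.
/n/ stays [n].
/m/ (between /n/ and /u/): no rule targets it → [m].
/u/ (between /m/ and /p/) fails the environment for rule 1, so it stays [u].
/p/ (between /u/ and /i/) is in the target of rule 2 but the environment (immediately before a stressed vowel) is not met → [p].
/i/ (between /p/ and /p/) fails the environment for rule 1, so it stays [i].
Rule 2 applies to /p/ (between /i/ and /u/: immediately before a stressed vowel) → [pʰ].
/u/ meets the environment for rule 1 (before a nasal consonant) → [ũ].
/n/ — not in any rule's target class → [n].

[ũnmupiˈpʰũn]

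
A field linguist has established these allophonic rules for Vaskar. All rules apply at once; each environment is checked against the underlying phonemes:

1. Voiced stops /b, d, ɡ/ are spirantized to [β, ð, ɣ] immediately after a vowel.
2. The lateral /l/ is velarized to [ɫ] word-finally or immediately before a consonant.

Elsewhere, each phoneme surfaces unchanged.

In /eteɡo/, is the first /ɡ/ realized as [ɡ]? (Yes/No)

No

Rule 1 applies to /ɡ/ (between /e/ and /o/: immediately after a vowel) → [ɣ].
The actual realization is [ɣ], not [ɡ].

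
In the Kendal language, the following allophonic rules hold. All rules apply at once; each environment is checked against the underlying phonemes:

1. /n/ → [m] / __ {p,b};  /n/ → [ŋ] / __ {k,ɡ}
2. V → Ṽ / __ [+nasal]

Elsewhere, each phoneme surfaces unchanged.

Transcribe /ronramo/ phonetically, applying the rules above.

[rõnrãmo]

/o/ meets the environment for rule 2 (before a nasal consonant) → [õ].
/n/ — between /o/ and /r/; rule 1 does not apply here → [n].
/a/ (between /r/ and /m/): before a nasal consonant, so rule 2 applies → [ã].
/o/ (word-final): rule 2 targets it, but not before a nasal consonant → unchanged [o].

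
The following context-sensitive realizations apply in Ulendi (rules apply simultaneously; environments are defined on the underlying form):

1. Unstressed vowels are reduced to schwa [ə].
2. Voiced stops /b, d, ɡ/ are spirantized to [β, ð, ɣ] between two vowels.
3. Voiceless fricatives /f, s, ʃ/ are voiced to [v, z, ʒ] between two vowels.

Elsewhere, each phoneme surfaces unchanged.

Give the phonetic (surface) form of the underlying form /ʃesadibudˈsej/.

[ʃəzəðəβədˈsej]

/ʃ/ (word-initial) is in the target of rule 3 but the environment (between two vowels) is not met → [ʃ].
/e/ (between /ʃ/ and /s/): in an unstressed syllable, so rule 1 applies → [ə].
/s/ meets the environment for rule 3 (between two vowels) → [z].
/a/ (between /s/ and /d/) occurs in an unstressed syllable → [ə] by rule 1.
/d/ (between /a/ and /i/): between two vowels, so rule 2 applies → [ð].
/i/ meets the environment for rule 1 (in an unstressed syllable) → [ə].
Rule 2 applies to /b/ (between /i/ and /u/: between two vowels) → [β].
/u/ — between /b/ and /d/, in an unstressed syllable — surfaces as [ə] (rule 1).
/d/ (between /u/ and /s/) is in the target of rule 2 but the environment (between two vowels) is not met → [d].
/s/ — between /d/ and /e/; rule 3 does not apply here → [s].
/e/ (between /s/ and /j/) fails the environment for rule 1, so it stays [e].
/j/ (word-final): no rule targets it → [j].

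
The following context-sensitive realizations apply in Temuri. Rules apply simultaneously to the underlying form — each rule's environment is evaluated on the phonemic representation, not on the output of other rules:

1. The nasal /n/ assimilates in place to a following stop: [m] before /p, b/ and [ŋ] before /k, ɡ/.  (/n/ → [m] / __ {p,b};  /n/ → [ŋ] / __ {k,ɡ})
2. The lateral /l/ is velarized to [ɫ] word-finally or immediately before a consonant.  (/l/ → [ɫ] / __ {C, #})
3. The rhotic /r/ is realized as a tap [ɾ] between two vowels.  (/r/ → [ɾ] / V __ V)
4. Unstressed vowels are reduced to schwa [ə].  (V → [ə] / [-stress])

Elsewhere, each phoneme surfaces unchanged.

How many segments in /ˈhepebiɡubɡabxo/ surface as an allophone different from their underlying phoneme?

5

Segments that undergo a rule: /e/ → [ə] (rule 4); /i/ → [ə] (rule 4); /u/ → [ə] (rule 4); /a/ → [ə] (rule 4); /o/ → [ə] (rule 4).
All other segments surface unchanged.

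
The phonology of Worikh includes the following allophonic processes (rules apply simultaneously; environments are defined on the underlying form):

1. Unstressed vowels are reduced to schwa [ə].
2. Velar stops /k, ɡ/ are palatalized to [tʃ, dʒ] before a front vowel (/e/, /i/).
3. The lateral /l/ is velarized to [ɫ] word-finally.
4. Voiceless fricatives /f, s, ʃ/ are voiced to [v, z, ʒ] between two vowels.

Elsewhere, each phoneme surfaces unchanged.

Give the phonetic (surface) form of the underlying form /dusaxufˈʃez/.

[dəzəxəfˈʃez]

/u/ — between /d/ and /s/, in an unstressed syllable — surfaces as [ə] (rule 1).
Rule 4 applies to /s/ (between /u/ and /a/: between two vowels) → [z].
/a/ (between /s/ and /x/) occurs in an unstressed syllable → [ə] by rule 1.
Rule 1 applies to /u/ (between /x/ and /f/: in an unstressed syllable) → [ə].
/f/ (between /u/ and /ʃ/) is in the target of rule 4 but the environment (between two vowels) is not met → [f].
/ʃ/ (between /f/ and /e/) fails the environment for rule 4, so it stays [ʃ].
/e/ (between /ʃ/ and /z/) fails the environment for rule 1, so it stays [e].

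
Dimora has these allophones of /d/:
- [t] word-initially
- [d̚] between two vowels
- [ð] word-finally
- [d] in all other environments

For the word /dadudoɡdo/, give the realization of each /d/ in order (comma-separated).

Occurrence 1 (position 1): word-initially → [t].
Occurrence 2 (position 3): between two vowels → [d̚].
Occurrence 3 (position 5): between two vowels → [d̚].
Occurrence 4 (position 8): no conditioning environment matches → elsewhere allophone [d].

[t], [d̚], [d̚], [d]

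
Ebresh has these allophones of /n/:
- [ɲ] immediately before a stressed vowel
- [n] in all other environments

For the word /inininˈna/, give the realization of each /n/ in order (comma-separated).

[n], [n], [n], [ɲ]

Occurrence 1 (position 2): no conditioning environment matches → elsewhere allophone [n].
Occurrence 2 (position 4): no conditioning environment matches → elsewhere allophone [n].
Occurrence 3 (position 6): no conditioning environment matches → elsewhere allophone [n].
Occurrence 4 (position 7): immediately before a stressed vowel → [ɲ].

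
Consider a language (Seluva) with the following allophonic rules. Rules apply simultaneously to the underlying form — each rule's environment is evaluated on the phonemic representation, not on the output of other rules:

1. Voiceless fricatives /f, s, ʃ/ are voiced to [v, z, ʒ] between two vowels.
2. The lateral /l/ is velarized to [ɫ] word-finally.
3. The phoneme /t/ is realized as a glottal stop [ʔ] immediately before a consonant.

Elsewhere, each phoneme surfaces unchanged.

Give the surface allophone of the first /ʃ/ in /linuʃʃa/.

[ʃ]

/ʃ/ (between /u/ and /ʃ/) fails the environment for rule 1, so it stays [ʃ].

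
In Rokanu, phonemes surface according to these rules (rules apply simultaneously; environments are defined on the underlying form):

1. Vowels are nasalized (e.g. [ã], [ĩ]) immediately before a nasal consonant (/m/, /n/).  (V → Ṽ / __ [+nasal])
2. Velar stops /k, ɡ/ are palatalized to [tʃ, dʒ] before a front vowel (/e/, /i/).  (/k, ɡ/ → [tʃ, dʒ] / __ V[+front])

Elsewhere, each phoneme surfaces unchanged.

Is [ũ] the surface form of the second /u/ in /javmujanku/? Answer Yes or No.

/u/ (word-final) is in the target of rule 1 but the environment (before a nasal consonant) is not met → [u].
The actual realization is [u], not [ũ].

No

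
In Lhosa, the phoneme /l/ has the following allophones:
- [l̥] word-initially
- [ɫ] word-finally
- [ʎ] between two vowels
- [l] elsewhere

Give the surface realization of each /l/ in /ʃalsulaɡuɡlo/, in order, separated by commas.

Occurrence 1 (position 3): no conditioning environment matches → elsewhere allophone [l].
Occurrence 2 (position 6): between two vowels → [ʎ].
Occurrence 3 (position 11): no conditioning environment matches → elsewhere allophone [l].

[l], [ʎ], [l]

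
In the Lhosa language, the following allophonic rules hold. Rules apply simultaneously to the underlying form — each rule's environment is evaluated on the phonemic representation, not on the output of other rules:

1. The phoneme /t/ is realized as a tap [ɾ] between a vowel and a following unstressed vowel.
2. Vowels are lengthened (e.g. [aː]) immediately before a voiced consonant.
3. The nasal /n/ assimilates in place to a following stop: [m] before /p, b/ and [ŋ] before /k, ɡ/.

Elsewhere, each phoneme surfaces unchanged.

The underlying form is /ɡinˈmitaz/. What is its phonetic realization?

/ɡ/ (word-initial) is unaffected → [ɡ].
/i/ meets the environment for rule 2 (before a voiced consonant) → [iː].
/n/ — between /i/ and /m/; rule 3 does not apply here → [n].
/m/ stays [m].
/i/ — between /m/ and /t/; rule 2 does not apply here → [i].
/t/ meets the environment for rule 1 (between a vowel and a following unstressed vowel) → [ɾ].
/a/ — between /t/ and /z/, before a voiced consonant — surfaces as [aː] (rule 2).
/z/ stays [z].

[ɡiːnˈmiɾaːz]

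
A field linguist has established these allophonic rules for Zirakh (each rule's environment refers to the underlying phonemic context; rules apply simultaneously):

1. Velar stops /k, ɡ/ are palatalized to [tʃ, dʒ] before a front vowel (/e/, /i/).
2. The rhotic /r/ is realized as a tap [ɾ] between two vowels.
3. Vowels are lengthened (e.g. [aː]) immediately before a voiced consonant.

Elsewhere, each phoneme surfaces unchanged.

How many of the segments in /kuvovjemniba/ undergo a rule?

Segments that undergo a rule: /u/ → [uː] (rule 3); /o/ → [oː] (rule 3); /e/ → [eː] (rule 3); /i/ → [iː] (rule 3).
All other segments surface unchanged.

4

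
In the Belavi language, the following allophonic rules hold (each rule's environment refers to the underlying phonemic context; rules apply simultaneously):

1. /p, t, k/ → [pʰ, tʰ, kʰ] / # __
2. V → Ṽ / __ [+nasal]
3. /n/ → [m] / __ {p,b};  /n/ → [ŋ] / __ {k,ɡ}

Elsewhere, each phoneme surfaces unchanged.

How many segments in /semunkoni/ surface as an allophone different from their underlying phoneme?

Segments that undergo a rule: /e/ → [ẽ] (rule 2); /u/ → [ũ] (rule 2); /n/ → [ŋ] (rule 3); /o/ → [õ] (rule 2).
All other segments surface unchanged.

4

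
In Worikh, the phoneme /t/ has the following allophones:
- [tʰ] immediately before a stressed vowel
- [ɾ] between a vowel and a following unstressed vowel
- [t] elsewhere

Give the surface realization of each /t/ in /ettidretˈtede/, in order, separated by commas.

Occurrence 1 (position 2): no conditioning environment matches → elsewhere allophone [t].
Occurrence 2 (position 3): no conditioning environment matches → elsewhere allophone [t].
Occurrence 3 (position 8): no conditioning environment matches → elsewhere allophone [t].
Occurrence 4 (position 9): immediately before a stressed vowel → [tʰ].

[t], [t], [t], [tʰ]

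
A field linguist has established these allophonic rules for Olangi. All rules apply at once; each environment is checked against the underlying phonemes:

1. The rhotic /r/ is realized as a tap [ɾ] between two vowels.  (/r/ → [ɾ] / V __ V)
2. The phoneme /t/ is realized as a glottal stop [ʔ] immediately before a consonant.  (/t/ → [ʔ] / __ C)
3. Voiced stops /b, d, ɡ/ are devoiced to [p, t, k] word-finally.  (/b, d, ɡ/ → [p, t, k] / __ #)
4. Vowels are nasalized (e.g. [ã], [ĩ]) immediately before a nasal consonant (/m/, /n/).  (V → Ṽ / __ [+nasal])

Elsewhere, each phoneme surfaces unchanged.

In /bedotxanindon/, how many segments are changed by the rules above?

Segments that undergo a rule: /t/ → [ʔ] (rule 2); /a/ → [ã] (rule 4); /i/ → [ĩ] (rule 4); /o/ → [õ] (rule 4).
All other segments surface unchanged.

4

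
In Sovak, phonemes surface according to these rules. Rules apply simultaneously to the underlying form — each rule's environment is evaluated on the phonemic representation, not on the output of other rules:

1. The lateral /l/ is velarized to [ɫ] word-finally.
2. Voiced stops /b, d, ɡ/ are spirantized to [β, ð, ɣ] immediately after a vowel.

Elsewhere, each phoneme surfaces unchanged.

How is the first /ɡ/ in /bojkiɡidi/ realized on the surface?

/ɡ/ (between /i/ and /i/) occurs immediately after a vowel → [ɣ] by rule 2.

[ɣ]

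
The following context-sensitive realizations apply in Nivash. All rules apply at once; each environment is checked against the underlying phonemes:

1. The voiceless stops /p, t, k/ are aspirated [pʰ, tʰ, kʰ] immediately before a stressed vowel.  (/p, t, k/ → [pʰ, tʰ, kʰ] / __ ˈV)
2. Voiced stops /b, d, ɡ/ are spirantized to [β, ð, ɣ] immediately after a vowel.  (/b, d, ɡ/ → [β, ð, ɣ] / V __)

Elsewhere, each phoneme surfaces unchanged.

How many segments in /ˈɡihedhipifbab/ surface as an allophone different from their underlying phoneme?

2

Segments that undergo a rule: /d/ → [ð] (rule 2); /b/ → [β] (rule 2).
All other segments surface unchanged.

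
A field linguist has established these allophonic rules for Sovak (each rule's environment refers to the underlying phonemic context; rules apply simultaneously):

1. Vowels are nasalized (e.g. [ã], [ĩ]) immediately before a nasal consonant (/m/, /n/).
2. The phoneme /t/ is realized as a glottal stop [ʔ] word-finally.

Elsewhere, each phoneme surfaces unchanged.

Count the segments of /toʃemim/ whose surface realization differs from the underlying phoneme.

2

Segments that undergo a rule: /e/ → [ẽ] (rule 1); /i/ → [ĩ] (rule 1).
All other segments surface unchanged.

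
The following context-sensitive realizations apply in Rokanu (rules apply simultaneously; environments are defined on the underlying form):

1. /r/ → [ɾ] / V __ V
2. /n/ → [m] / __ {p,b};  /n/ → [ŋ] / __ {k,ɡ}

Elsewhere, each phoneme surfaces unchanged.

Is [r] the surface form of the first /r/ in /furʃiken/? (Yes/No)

Yes

/r/ (between /u/ and /ʃ/) fails the environment for rule 1, so it stays [r].
The actual realization is [r], which matches [r].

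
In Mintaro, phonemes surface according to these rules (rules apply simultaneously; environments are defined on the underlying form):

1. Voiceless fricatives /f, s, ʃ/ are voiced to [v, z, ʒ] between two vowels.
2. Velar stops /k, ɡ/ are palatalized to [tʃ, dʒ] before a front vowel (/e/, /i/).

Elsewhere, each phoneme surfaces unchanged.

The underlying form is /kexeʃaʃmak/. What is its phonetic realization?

Rule 2 applies to /k/ (word-initial: before a front vowel) → [tʃ].
/e/ (between /k/ and /x/) is unaffected → [e].
/x/ (between /e/ and /e/): no rule targets it → [x].
/e/ (between /x/ and /ʃ/) is unaffected → [e].
/ʃ/ (between /e/ and /a/): between two vowels, so rule 1 applies → [ʒ].
/a/ stays [a].
/ʃ/ — between /a/ and /m/; rule 1 does not apply here → [ʃ].
/m/ (between /ʃ/ and /a/): no rule targets it → [m].
/a/ stays [a].
/k/ — word-final; rule 2 does not apply here → [k].

[tʃexeʒaʃmak]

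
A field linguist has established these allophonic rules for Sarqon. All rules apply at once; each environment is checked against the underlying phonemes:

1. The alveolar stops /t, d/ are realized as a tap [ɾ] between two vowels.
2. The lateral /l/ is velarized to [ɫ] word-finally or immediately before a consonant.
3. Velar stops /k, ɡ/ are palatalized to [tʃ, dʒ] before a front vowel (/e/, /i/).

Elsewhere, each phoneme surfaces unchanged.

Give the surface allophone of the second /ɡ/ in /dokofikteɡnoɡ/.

[ɡ]

/ɡ/ (word-final) fails the environment for rule 3, so it stays [ɡ].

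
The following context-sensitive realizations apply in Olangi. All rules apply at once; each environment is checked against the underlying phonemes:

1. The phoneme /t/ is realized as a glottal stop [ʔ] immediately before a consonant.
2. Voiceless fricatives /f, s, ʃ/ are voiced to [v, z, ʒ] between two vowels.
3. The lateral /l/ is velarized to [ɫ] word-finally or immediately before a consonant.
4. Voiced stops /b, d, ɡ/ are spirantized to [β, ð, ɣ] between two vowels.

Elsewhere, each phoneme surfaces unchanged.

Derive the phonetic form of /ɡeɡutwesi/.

/ɡ/ (word-initial) fails the environment for rule 4, so it stays [ɡ].
/ɡ/ meets the environment for rule 4 (between two vowels) → [ɣ].
Rule 1 applies to /t/ (between /u/ and /w/: immediately before a consonant) → [ʔ].
/s/ (between /e/ and /i/): between two vowels, so rule 2 applies → [z].

[ɡeɣuʔwezi]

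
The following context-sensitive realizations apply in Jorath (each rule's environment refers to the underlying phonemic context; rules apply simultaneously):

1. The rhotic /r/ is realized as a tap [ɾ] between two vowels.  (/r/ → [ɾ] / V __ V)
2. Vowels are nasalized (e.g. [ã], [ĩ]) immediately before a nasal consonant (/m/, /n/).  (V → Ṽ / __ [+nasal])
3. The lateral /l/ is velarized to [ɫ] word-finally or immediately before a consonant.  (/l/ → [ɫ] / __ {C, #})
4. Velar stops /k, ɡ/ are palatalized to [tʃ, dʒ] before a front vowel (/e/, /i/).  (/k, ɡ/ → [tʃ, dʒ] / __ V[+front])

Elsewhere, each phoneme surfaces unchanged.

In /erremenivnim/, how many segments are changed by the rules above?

3

Segments that undergo a rule: /e/ → [ẽ] (rule 2); /e/ → [ẽ] (rule 2); /i/ → [ĩ] (rule 2).
All other segments surface unchanged.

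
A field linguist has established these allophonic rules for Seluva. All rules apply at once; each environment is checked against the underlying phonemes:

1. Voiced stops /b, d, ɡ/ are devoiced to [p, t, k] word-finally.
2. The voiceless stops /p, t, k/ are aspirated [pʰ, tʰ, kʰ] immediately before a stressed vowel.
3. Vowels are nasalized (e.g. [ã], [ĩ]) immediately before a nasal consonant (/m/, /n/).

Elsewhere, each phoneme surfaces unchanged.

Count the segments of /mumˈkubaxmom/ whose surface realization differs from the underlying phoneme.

3

Segments that undergo a rule: /u/ → [ũ] (rule 3); /k/ → [kʰ] (rule 2); /o/ → [õ] (rule 3).
All other segments surface unchanged.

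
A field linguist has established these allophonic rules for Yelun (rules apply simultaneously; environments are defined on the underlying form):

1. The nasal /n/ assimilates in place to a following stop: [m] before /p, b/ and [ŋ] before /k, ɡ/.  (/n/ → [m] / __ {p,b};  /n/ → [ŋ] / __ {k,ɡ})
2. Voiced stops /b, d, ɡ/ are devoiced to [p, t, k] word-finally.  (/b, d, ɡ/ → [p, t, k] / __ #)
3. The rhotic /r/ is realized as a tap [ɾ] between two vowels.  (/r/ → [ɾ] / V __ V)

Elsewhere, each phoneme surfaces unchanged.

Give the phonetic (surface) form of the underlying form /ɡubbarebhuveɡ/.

/ɡ/ (word-initial) fails the environment for rule 2, so it stays [ɡ].
/u/ stays [u].
/b/ (between /u/ and /b/) is in the target of rule 2 but the environment (word-finally) is not met → [b].
/b/ (between /b/ and /a/): rule 2 targets it, but not word-finally → unchanged [b].
/a/ (between /b/ and /r/): no rule targets it → [a].
/r/ (between /a/ and /e/): between two vowels, so rule 3 applies → [ɾ].
/e/ (between /r/ and /b/) is unaffected → [e].
/b/ (between /e/ and /h/) fails the environment for rule 2, so it stays [b].
/h/ (between /b/ and /u/) is unaffected → [h].
/u/ stays [u].
/v/ — not in any rule's target class → [v].
/e/ (between /v/ and /ɡ/) is unaffected → [e].
/ɡ/ — word-final, word-finally — surfaces as [k] (rule 2).

[ɡubbaɾebhuvek]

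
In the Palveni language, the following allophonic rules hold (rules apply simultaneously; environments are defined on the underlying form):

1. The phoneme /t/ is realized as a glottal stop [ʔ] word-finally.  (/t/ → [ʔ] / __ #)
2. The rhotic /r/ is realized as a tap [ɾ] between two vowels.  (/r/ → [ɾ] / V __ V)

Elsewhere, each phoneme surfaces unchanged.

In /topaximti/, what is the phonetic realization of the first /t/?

[t]

/t/ — word-initial; rule 1 does not apply here → [t].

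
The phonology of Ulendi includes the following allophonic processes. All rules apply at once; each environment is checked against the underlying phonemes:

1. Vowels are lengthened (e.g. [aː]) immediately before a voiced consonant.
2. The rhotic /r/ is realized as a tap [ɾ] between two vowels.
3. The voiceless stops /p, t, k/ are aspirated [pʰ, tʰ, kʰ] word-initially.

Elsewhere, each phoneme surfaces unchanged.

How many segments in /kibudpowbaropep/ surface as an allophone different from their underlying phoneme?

6

Segments that undergo a rule: /k/ → [kʰ] (rule 3); /i/ → [iː] (rule 1); /u/ → [uː] (rule 1); /o/ → [oː] (rule 1); /a/ → [aː] (rule 1); /r/ → [ɾ] (rule 2).
All other segments surface unchanged.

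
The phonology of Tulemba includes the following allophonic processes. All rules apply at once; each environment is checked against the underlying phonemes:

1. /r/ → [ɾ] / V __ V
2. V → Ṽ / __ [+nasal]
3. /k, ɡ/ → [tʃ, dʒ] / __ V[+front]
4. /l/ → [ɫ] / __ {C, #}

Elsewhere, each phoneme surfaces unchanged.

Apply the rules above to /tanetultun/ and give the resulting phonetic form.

[tãnetuɫtũn]

/t/ (word-initial) is unaffected → [t].
Rule 2 applies to /a/ (between /t/ and /n/: before a nasal consonant) → [ã].
/n/ stays [n].
/e/ (between /n/ and /t/) fails the environment for rule 2, so it stays [e].
/t/ — not in any rule's target class → [t].
/u/ (between /t/ and /l/) fails the environment for rule 2, so it stays [u].
/l/ (between /u/ and /t/): word-finally or immediately before a consonant, so rule 4 applies → [ɫ].
/t/ — not in any rule's target class → [t].
/u/ meets the environment for rule 2 (before a nasal consonant) → [ũ].
/n/ (word-final) is unaffected → [n].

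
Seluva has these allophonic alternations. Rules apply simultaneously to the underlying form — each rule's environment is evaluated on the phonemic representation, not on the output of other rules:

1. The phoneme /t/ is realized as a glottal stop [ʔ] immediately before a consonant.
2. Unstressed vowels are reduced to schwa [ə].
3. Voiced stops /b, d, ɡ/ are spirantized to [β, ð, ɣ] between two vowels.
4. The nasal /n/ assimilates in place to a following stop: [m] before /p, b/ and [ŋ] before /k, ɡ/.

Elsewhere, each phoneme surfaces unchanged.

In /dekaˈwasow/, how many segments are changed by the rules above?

Segments that undergo a rule: /e/ → [ə] (rule 2); /a/ → [ə] (rule 2); /o/ → [ə] (rule 2).
All other segments surface unchanged.

3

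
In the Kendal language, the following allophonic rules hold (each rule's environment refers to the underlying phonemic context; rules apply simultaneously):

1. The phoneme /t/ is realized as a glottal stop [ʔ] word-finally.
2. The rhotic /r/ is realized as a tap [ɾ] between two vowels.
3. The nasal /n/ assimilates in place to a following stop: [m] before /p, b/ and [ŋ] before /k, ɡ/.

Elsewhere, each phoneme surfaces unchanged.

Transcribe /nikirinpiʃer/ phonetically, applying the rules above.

[nikiɾimpiʃer]

/n/ (word-initial): rule 3 targets it, but not before a labial or velar stop → unchanged [n].
Rule 2 applies to /r/ (between /i/ and /i/: between two vowels) → [ɾ].
/n/ (between /i/ and /p/): before a labial or velar stop, so rule 3 applies → [m].
/r/ (word-final) fails the environment for rule 2, so it stays [r].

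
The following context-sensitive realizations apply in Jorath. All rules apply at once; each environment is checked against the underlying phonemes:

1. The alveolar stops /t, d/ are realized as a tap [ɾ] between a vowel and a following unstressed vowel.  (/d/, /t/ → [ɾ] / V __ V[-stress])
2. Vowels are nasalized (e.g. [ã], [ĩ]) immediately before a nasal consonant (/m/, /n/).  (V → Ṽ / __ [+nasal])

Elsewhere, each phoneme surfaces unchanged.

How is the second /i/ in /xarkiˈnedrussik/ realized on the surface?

[i]

/i/ — between /s/ and /k/; rule 2 does not apply here → [i].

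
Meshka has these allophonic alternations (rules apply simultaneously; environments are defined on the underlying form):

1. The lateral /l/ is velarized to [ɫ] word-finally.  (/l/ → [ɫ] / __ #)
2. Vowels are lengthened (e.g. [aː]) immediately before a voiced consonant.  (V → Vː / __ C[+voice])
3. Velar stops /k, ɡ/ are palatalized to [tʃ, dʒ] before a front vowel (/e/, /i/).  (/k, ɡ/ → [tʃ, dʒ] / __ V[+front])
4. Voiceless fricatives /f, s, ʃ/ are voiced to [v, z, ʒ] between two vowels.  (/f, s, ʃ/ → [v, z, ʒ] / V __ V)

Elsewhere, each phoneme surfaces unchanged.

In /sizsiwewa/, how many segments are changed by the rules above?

3

Segments that undergo a rule: /i/ → [iː] (rule 2); /i/ → [iː] (rule 2); /e/ → [eː] (rule 2).
All other segments surface unchanged.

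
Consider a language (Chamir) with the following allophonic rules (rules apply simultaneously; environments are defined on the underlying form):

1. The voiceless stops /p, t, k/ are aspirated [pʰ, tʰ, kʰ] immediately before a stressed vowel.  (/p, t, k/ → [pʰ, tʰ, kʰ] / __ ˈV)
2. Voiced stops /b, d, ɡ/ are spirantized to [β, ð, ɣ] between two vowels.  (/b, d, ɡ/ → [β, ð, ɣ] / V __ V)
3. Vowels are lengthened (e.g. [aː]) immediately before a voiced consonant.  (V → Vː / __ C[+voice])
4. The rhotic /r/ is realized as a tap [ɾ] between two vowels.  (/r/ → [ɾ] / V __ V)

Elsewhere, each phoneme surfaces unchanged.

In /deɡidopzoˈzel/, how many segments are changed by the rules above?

6

Segments that undergo a rule: /e/ → [eː] (rule 3); /ɡ/ → [ɣ] (rule 2); /i/ → [iː] (rule 3); /d/ → [ð] (rule 2); /o/ → [oː] (rule 3); /e/ → [eː] (rule 3).
All other segments surface unchanged.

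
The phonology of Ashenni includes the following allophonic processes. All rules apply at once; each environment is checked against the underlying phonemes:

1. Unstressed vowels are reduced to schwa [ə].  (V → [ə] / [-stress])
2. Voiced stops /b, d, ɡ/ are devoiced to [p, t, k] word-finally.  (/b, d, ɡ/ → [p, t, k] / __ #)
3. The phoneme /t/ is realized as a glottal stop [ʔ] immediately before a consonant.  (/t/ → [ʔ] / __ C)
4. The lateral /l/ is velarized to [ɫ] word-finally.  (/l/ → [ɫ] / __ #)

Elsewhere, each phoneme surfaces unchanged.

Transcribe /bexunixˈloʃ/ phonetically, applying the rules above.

[bəxənəxˈloʃ]

/b/ (word-initial) is in the target of rule 2 but the environment (word-finally) is not met → [b].
/e/ — between /b/ and /x/, in an unstressed syllable — surfaces as [ə] (rule 1).
/u/ (between /x/ and /n/) occurs in an unstressed syllable → [ə] by rule 1.
/i/ meets the environment for rule 1 (in an unstressed syllable) → [ə].
/l/ (between /x/ and /o/) fails the environment for rule 4, so it stays [l].
/o/ (between /l/ and /ʃ/): rule 1 targets it, but not in an unstressed syllable → unchanged [o].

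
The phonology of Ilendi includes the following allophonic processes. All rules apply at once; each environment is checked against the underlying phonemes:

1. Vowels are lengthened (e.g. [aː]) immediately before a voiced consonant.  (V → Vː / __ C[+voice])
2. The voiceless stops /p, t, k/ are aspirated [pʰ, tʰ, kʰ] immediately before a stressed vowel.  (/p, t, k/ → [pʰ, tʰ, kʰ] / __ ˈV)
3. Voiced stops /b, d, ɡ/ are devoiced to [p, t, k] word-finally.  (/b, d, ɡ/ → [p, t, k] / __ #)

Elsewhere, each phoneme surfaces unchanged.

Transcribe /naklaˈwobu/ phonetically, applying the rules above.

/n/ (word-initial) is unaffected → [n].
/a/ — between /n/ and /k/; rule 1 does not apply here → [a].
/k/ (between /a/ and /l/) fails the environment for rule 2, so it stays [k].
/l/ (between /k/ and /a/): no rule targets it → [l].
Rule 1 applies to /a/ (between /l/ and /w/: before a voiced consonant) → [aː].
/w/ (between /a/ and /o/) is unaffected → [w].
/o/ — between /w/ and /b/, before a voiced consonant — surfaces as [oː] (rule 1).
/b/ (between /o/ and /u/): rule 3 targets it, but not word-finally → unchanged [b].
/u/ (word-final) is in the target of rule 1 but the environment (before a voiced consonant) is not met → [u].

[naklaːˈwoːbu]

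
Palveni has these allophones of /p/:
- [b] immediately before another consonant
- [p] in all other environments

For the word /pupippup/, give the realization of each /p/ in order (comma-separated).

Occurrence 1 (position 1): no conditioning environment matches → elsewhere allophone [p].
Occurrence 2 (position 3): no conditioning environment matches → elsewhere allophone [p].
Occurrence 3 (position 5): immediately before another consonant → [b].
Occurrence 4 (position 6): no conditioning environment matches → elsewhere allophone [p].
Occurrence 5 (position 8): no conditioning environment matches → elsewhere allophone [p].

[p], [p], [b], [p], [p]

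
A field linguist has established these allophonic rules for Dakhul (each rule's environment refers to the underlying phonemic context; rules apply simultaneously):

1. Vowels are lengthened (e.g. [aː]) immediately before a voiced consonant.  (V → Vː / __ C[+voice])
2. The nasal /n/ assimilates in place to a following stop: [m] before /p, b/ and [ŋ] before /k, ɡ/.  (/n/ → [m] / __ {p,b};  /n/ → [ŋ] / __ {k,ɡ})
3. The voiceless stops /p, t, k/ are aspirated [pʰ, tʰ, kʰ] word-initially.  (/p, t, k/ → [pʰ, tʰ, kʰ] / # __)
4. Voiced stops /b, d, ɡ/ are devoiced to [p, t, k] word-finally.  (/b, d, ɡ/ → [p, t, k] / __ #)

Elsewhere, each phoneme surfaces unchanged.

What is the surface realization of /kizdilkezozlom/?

/k/ — word-initial, word-initially — surfaces as [kʰ] (rule 3).
/i/ (between /k/ and /z/): before a voiced consonant, so rule 1 applies → [iː].
/d/ (between /z/ and /i/): rule 4 targets it, but not word-finally → unchanged [d].
/i/ (between /d/ and /l/) occurs before a voiced consonant → [iː] by rule 1.
/k/ (between /l/ and /e/) fails the environment for rule 3, so it stays [k].
/e/ (between /k/ and /z/): before a voiced consonant, so rule 1 applies → [eː].
/o/ meets the environment for rule 1 (before a voiced consonant) → [oː].
/o/ meets the environment for rule 1 (before a voiced consonant) → [oː].

[kʰiːzdiːlkeːzoːzloːm]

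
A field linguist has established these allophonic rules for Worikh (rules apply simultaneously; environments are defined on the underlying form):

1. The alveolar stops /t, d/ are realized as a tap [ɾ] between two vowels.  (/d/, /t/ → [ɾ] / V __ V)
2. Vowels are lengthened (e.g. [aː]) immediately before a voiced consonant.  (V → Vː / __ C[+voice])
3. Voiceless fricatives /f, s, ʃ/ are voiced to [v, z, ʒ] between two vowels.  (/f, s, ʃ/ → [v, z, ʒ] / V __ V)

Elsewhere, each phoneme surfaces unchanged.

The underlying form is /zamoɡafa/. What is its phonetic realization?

/z/ (word-initial): no rule targets it → [z].
/a/ — between /z/ and /m/, before a voiced consonant — surfaces as [aː] (rule 2).
/m/ (between /a/ and /o/) is unaffected → [m].
/o/ meets the environment for rule 2 (before a voiced consonant) → [oː].
/ɡ/ — not in any rule's target class → [ɡ].
/a/ — between /ɡ/ and /f/; rule 2 does not apply here → [a].
/f/ (between /a/ and /a/) occurs between two vowels → [v] by rule 3.
/a/ (word-final) is in the target of rule 2 but the environment (before a voiced consonant) is not met → [a].

[zaːmoːɡava]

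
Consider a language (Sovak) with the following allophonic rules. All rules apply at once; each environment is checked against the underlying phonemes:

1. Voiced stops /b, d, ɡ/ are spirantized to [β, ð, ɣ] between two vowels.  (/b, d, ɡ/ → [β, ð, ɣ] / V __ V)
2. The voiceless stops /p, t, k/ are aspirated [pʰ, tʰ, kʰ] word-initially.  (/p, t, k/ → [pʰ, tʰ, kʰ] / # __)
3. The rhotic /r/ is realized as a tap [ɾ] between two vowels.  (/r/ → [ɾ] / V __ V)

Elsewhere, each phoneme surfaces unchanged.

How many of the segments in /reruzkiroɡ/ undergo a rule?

Segments that undergo a rule: /r/ → [ɾ] (rule 3); /r/ → [ɾ] (rule 3).
All other segments surface unchanged.

2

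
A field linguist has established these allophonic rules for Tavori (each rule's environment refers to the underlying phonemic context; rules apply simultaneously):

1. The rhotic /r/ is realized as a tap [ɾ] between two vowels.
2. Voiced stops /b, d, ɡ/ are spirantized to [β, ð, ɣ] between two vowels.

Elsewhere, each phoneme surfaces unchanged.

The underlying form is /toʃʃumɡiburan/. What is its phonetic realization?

[toʃʃumɡiβuɾan]

/ɡ/ (between /m/ and /i/) fails the environment for rule 2, so it stays [ɡ].
/b/ — between /i/ and /u/, between two vowels — surfaces as [β] (rule 2).
/r/ — between /u/ and /a/, between two vowels — surfaces as [ɾ] (rule 1).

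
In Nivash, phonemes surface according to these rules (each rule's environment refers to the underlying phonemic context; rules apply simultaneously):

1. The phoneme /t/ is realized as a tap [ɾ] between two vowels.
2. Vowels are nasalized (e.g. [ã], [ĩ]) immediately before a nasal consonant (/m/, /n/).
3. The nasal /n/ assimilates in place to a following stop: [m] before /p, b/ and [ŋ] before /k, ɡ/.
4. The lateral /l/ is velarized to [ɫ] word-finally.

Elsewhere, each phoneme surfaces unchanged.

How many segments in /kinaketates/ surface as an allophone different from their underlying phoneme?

Segments that undergo a rule: /i/ → [ĩ] (rule 2); /t/ → [ɾ] (rule 1); /t/ → [ɾ] (rule 1).
All other segments surface unchanged.

3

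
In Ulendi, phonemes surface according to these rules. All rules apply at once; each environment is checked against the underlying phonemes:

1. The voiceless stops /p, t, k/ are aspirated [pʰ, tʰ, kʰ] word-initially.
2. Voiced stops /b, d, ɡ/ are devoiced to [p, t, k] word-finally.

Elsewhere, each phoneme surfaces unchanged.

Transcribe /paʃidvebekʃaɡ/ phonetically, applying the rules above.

[pʰaʃidvebekʃak]

/p/ — word-initial, word-initially — surfaces as [pʰ] (rule 1).
/a/ stays [a].
/ʃ/ (between /a/ and /i/): no rule targets it → [ʃ].
/i/ (between /ʃ/ and /d/) is unaffected → [i].
/d/ — between /i/ and /v/; rule 2 does not apply here → [d].
/v/ (between /d/ and /e/): no rule targets it → [v].
/e/ — not in any rule's target class → [e].
/b/ (between /e/ and /e/): rule 2 targets it, but not word-finally → unchanged [b].
/e/ (between /b/ and /k/) is unaffected → [e].
/k/ (between /e/ and /ʃ/) fails the environment for rule 1, so it stays [k].
/ʃ/ stays [ʃ].
/a/ (between /ʃ/ and /ɡ/): no rule targets it → [a].
/ɡ/ (word-final): word-finally, so rule 2 applies → [k].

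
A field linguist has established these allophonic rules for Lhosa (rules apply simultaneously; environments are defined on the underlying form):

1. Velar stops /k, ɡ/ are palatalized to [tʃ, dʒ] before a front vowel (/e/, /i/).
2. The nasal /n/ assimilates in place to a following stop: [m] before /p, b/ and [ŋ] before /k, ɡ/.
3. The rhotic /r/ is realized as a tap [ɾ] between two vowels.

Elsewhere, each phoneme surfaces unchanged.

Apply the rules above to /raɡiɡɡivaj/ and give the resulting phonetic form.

/r/ — word-initial; rule 3 does not apply here → [r].
/a/ (between /r/ and /ɡ/) is unaffected → [a].
/ɡ/ meets the environment for rule 1 (before a front vowel) → [dʒ].
/i/ (between /ɡ/ and /ɡ/): no rule targets it → [i].
/ɡ/ (between /i/ and /ɡ/) is in the target of rule 1 but the environment (before a front vowel) is not met → [ɡ].
/ɡ/ (between /ɡ/ and /i/) occurs before a front vowel → [dʒ] by rule 1.
/i/ — not in any rule's target class → [i].
/v/ (between /i/ and /a/) is unaffected → [v].
/a/ stays [a].
/j/ (word-final): no rule targets it → [j].

[radʒiɡdʒivaj]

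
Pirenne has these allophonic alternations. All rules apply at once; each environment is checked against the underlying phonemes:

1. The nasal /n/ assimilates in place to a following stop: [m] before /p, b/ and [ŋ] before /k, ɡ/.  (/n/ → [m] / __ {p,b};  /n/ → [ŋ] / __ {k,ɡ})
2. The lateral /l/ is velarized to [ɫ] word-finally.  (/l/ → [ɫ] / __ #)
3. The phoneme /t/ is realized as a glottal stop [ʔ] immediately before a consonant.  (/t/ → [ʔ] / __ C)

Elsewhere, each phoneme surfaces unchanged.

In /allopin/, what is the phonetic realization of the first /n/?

/n/ — word-final; rule 1 does not apply here → [n].

[n]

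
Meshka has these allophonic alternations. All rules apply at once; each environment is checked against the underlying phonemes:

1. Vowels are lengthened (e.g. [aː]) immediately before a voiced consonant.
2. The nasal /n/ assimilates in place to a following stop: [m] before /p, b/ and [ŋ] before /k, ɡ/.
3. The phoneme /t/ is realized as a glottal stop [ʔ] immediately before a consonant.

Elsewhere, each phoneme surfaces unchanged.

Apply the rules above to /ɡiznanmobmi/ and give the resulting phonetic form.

/ɡ/ — not in any rule's target class → [ɡ].
/i/ (between /ɡ/ and /z/): before a voiced consonant, so rule 1 applies → [iː].
/z/ — not in any rule's target class → [z].
/n/ (between /z/ and /a/) is in the target of rule 2 but the environment (before a labial or velar stop) is not met → [n].
/a/ (between /n/ and /n/) occurs before a voiced consonant → [aː] by rule 1.
/n/ — between /a/ and /m/; rule 2 does not apply here → [n].
/m/ stays [m].
/o/ meets the environment for rule 1 (before a voiced consonant) → [oː].
/b/ (between /o/ and /m/) is unaffected → [b].
/m/ stays [m].
/i/ (word-final) fails the environment for rule 1, so it stays [i].

[ɡiːznaːnmoːbmi]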